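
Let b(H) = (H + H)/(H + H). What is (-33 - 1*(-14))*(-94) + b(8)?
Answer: 1787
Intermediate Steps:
b(H) = 1 (b(H) = (2*H)/((2*H)) = (2*H)*(1/(2*H)) = 1)
(-33 - 1*(-14))*(-94) + b(8) = (-33 - 1*(-14))*(-94) + 1 = (-33 + 14)*(-94) + 1 = -19*(-94) + 1 = 1786 + 1 = 1787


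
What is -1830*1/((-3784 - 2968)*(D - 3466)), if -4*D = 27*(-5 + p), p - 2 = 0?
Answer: -915/11632852 ≈ -7.8657e-5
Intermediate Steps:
p = 2 (p = 2 + 0 = 2)
D = 81/4 (D = -27*(-5 + 2)/4 = -27*(-3)/4 = -1/4*(-81) = 81/4 ≈ 20.250)
-1830*1/((-3784 - 2968)*(D - 3466)) = -1830*1/((-3784 - 2968)*(81/4 - 3466)) = -1830/((-6752*(-13783/4))) = -1830/23265704 = -1830*1/23265704 = -915/11632852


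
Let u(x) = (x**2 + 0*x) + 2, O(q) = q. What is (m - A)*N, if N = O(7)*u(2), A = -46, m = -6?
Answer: 1680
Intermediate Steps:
u(x) = 2 + x**2 (u(x) = (x**2 + 0) + 2 = x**2 + 2 = 2 + x**2)
N = 42 (N = 7*(2 + 2**2) = 7*(2 + 4) = 7*6 = 42)
(m - A)*N = (-6 - 1*(-46))*42 = (-6 + 46)*42 = 40*42 = 1680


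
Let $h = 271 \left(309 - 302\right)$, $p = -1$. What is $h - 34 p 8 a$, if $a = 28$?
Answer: $9513$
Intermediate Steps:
$h = 1897$ ($h = 271 \cdot 7 = 1897$)
$h - 34 p 8 a = 1897 - 34 \left(\left(-1\right) 8\right) 28 = 1897 - 34 \left(-8\right) 28 = 1897 - \left(-272\right) 28 = 1897 - -7616 = 1897 + 7616 = 9513$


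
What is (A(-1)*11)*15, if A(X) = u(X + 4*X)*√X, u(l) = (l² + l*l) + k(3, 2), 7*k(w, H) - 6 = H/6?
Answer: 58795*I/7 ≈ 8399.3*I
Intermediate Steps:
k(w, H) = 6/7 + H/42 (k(w, H) = 6/7 + (H/6)/7 = 6/7 + H/42)
u(l) = 19/21 + 2*l² (u(l) = (l² + l*l) + (6/7 + (1/42)*2) = (l² + l²) + (6/7 + 1/21) = 2*l² + 19/21 = 19/21 + 2*l²)
A(X) = √X*(19/21 + 50*X²) (A(X) = (19/21 + 2*(X + 4*X)²)*√X = (19/21 + 2*(5*X)²)*√X = (19/21 + 2*(25*X²))*√X = (19/21 + 50*X²)*√X = √X*(19/21 + 50*X²))
(A(-1)*11)*15 = ((√(-1)*(19 + 1050*(-1)²)/21)*11)*15 = ((I*(19 + 1050*1)/21)*11)*15 = ((I*(19 + 1050)/21)*11)*15 = (((1/21)*I*1069)*11)*15 = ((1069*I/21)*11)*15 = (11759*I/21)*15 = 58795*I/7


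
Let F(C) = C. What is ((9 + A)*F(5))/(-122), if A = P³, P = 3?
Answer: -90/61 ≈ -1.4754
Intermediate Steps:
A = 27 (A = 3³ = 27)
((9 + A)*F(5))/(-122) = ((9 + 27)*5)/(-122) = (36*5)*(-1/122) = 180*(-1/122) = -90/61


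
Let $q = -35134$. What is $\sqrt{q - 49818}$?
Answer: $2 i \sqrt{21238} \approx 291.47 i$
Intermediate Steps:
$\sqrt{q - 49818} = \sqrt{-35134 - 49818} = \sqrt{-84952} = 2 i \sqrt{21238}$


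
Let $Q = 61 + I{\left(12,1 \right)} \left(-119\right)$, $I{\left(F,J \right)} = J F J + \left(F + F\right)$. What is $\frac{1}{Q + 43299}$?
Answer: $\frac{1}{39076} \approx 2.5591 \cdot 10^{-5}$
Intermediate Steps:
$I{\left(F,J \right)} = 2 F + F J^{2}$ ($I{\left(F,J \right)} = F J J + 2 F = F J^{2} + 2 F = 2 F + F J^{2}$)
$Q = -4223$ ($Q = 61 + 12 \left(2 + 1^{2}\right) \left(-119\right) = 61 + 12 \left(2 + 1\right) \left(-119\right) = 61 + 12 \cdot 3 \left(-119\right) = 61 + 36 \left(-119\right) = 61 - 4284 = -4223$)
$\frac{1}{Q + 43299} = \frac{1}{-4223 + 43299} = \frac{1}{39076}$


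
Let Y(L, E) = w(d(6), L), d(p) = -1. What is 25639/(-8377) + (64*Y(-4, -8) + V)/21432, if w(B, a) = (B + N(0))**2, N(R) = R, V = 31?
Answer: -28878907/9449256 ≈ -3.0562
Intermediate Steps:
w(B, a) = B**2 (w(B, a) = (B + 0)**2 = B**2)
Y(L, E) = 1 (Y(L, E) = (-1)**2 = 1)
25639/(-8377) + (64*Y(-4, -8) + V)/21432 = 25639/(-8377) + (64*1 + 31)/21432 = 25639*(-1/8377) + (64 + 31)*(1/21432) = -25639/8377 + 95*(1/21432) = -25639/8377 + 5/1128 = -28878907/9449256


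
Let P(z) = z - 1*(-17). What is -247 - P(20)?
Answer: -284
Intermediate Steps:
P(z) = 17 + z (P(z) = z + 17 = 17 + z)
-247 - P(20) = -247 - (17 + 20) = -247 - 1*37 = -247 - 37 = -284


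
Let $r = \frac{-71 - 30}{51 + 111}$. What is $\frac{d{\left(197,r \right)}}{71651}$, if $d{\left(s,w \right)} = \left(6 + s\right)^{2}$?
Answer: $\frac{41209}{71651} \approx 0.57514$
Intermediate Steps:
$r = - \frac{101}{162} \approx -0.62346$
$\frac{d{\left(197,r \right)}}{71651} = \frac{\left(6 + 197\right)^{2}}{71651} = 203^{2} \cdot \frac{1}{71651} = 41209 \cdot \frac{1}{71651} = \frac{41209}{71651}$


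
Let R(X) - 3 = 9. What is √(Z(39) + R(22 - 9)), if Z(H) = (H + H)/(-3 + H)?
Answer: √510/6 ≈ 3.7639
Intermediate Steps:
R(X) = 12 (R(X) = 3 + 9 = 12)
Z(H) = 2*H/(-3 + H) (Z(H) = (2*H)/(-3 + H) = 2*H/(-3 + H))
√(Z(39) + R(22 - 9)) = √(2*39/(-3 + 39) + 12) = √(2*39/36 + 12) = √(2*39*(1/36) + 12) = √(13/6 + 12) = √(85/6) = √510/6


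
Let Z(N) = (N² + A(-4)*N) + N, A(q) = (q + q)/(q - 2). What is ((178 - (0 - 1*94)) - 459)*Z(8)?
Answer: -46376/3 ≈ -15459.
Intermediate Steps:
A(q) = 2*q/(-2 + q) (A(q) = (2*q)/(-2 + q) = 2*q/(-2 + q))
Z(N) = N² + 7*N/3 (Z(N) = (N² + (2*(-4)/(-2 - 4))*N) + N = (N² + (2*(-4)/(-6))*N) + N = (N² + (2*(-4)*(-⅙))*N) + N = (N² + 4*N/3) + N = N² + 7*N/3)
((178 - (0 - 1*94)) - 459)*Z(8) = ((178 - (0 - 1*94)) - 459)*((⅓)*8*(7 + 3*8)) = ((178 - (0 - 94)) - 459)*((⅓)*8*(7 + 24)) = ((178 - 1*(-94)) - 459)*((⅓)*8*31) = ((178 + 94) - 459)*(248/3) = (272 - 459)*(248/3) = -187*248/3 = -46376/3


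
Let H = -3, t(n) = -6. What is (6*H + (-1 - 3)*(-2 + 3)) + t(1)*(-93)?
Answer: 536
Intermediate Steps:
(6*H + (-1 - 3)*(-2 + 3)) + t(1)*(-93) = (6*(-3) + (-1 - 3)*(-2 + 3)) - 6*(-93) = (-18 - 4*1) + 558 = (-18 - 4) + 558 = -22 + 558 = 536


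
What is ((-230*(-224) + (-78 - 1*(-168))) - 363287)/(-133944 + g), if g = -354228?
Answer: 311677/488172 ≈ 0.63846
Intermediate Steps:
((-230*(-224) + (-78 - 1*(-168))) - 363287)/(-133944 + g) = ((-230*(-224) + (-78 - 1*(-168))) - 363287)/(-133944 - 354228) = ((51520 + (-78 + 168)) - 363287)/(-488172) = ((51520 + 90) - 363287)*(-1/488172) = (51610 - 363287)*(-1/488172) = -311677*(-1/488172) = 311677/488172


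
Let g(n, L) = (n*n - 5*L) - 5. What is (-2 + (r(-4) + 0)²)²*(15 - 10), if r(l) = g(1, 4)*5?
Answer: 1036512020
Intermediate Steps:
g(n, L) = -5 + n² - 5*L (g(n, L) = (n² - 5*L) - 5 = -5 + n² - 5*L)
r(l) = -120 (r(l) = (-5 + 1² - 5*4)*5 = (-5 + 1 - 20)*5 = -24*5 = -120)
(-2 + (r(-4) + 0)²)²*(15 - 10) = (-2 + (-120 + 0)²)²*(15 - 10) = (-2 + (-120)²)²*5 = (-2 + 14400)²*5 = 14398²*5 = 207302404*5 = 1036512020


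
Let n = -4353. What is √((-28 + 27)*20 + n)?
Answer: I*√4373 ≈ 66.129*I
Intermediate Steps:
√((-28 + 27)*20 + n) = √((-28 + 27)*20 - 4353) = √(-1*20 - 4353) = √(-20 - 4353) = √(-4373) = I*√4373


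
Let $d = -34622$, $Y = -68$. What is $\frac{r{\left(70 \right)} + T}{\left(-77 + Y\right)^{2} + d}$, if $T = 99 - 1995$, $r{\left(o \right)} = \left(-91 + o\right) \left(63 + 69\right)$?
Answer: $\frac{4668}{13597} \approx 0.34331$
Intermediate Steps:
$r{\left(o \right)} = -12012 + 132 o$ ($r{\left(o \right)} = \left(-91 + o\right) 132 = -12012 + 132 o$)
$T = -1896$ ($T = 99 - 1995 = -1896$)
$\frac{r{\left(70 \right)} + T}{\left(-77 + Y\right)^{2} + d} = \frac{\left(-12012 + 132 \cdot 70\right) - 1896}{\left(-77 - 68\right)^{2} - 34622} = \frac{\left(-12012 + 9240\right) - 1896}{\left(-145\right)^{2} - 34622} = \frac{-2772 - 1896}{21025 - 34622} = - \frac{4668}{-13597} = \left(-4668\right) \left(- \frac{1}{13597}\right) = \frac{4668}{13597}$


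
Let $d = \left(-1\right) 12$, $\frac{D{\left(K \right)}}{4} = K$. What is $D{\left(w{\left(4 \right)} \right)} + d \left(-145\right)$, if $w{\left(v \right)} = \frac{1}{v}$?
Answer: $1741$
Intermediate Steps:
$D{\left(K \right)} = 4 K$
$d = -12$
$D{\left(w{\left(4 \right)} \right)} + d \left(-145\right) = \frac{4}{4} - -1740 = 4 \cdot \frac{1}{4} + 1740 = 1 + 1740 = 1741$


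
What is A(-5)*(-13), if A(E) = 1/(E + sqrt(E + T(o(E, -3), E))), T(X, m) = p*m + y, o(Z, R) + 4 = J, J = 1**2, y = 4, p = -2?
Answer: 13/2 ≈ 6.5000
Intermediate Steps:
J = 1
o(Z, R) = -3 (o(Z, R) = -4 + 1 = -3)
T(X, m) = 4 - 2*m (T(X, m) = -2*m + 4 = 4 - 2*m)
A(E) = 1/(E + sqrt(4 - E)) (A(E) = 1/(E + sqrt(E + (4 - 2*E))) = 1/(E + sqrt(4 - E)))
A(-5)*(-13) = -13/(-5 + sqrt(4 - 1*(-5))) = -13/(-5 + sqrt(4 + 5)) = -13/(-5 + sqrt(9)) = -13/(-5 + 3) = -13/(-2) = -1/2*(-13) = 13/2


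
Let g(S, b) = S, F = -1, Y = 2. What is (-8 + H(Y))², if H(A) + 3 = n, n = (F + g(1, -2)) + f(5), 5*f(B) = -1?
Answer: 3136/25 ≈ 125.44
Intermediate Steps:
f(B) = -⅕ (f(B) = (⅕)*(-1) = -⅕)
n = -⅕ (n = (-1 + 1) - ⅕ = 0 - ⅕ = -⅕ ≈ -0.20000)
H(A) = -16/5 (H(A) = -3 - ⅕ = -16/5)
(-8 + H(Y))² = (-8 - 16/5)² = (-56/5)² = 3136/25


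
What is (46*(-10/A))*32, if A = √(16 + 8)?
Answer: -3680*√6/3 ≈ -3004.7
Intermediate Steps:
A = 2*√6 (A = √24 = 2*√6 ≈ 4.8990)
(46*(-10/A))*32 = (46*(-10*√6/12))*32 = (46*(-5*√6/6))*32 = -115*√6/3*32 = -3680*√6/3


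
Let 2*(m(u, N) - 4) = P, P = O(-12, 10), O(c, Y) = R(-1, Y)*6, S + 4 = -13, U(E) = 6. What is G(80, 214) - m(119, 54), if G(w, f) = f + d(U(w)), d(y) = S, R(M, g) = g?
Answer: 163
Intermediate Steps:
S = -17 (S = -4 - 13 = -17)
d(y) = -17
O(c, Y) = 6*Y (O(c, Y) = Y*6 = 6*Y)
G(w, f) = -17 + f (G(w, f) = f - 17 = -17 + f)
P = 60 (P = 6*10 = 60)
m(u, N) = 34 (m(u, N) = 4 + (½)*60 = 4 + 30 = 34)
G(80, 214) - m(119, 54) = (-17 + 214) - 1*34 = 197 - 34 = 163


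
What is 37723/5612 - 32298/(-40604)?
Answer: 428240267/56967412 ≈ 7.5173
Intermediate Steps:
37723/5612 - 32298/(-40604) = 37723*(1/5612) - 32298*(-1/40604) = 37723/5612 + 16149/20302 = 428240267/56967412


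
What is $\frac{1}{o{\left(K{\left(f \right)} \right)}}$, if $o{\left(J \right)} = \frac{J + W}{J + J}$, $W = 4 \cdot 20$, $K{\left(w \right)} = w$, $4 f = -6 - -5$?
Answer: $- \frac{2}{319} \approx -0.0062696$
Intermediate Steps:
$f = - \frac{1}{4}$ ($f = \frac{-6 - -5}{4} = \frac{-6 + 5}{4} = \frac{1}{4} \left(-1\right) = - \frac{1}{4} \approx -0.25$)
$W = 80$
$o{\left(J \right)} = \frac{80 + J}{2 J}$ ($o{\left(J \right)} = \frac{J + 80}{J + J} = \frac{80 + J}{2 J}$)
$\frac{1}{o{\left(K{\left(f \right)} \right)}} = \frac{1}{\frac{1}{2} \frac{1}{- \frac{1}{4}} \left(80 - \frac{1}{4}\right)} = \frac{1}{\frac{1}{2} \left(-4\right) \frac{319}{4}} = \frac{1}{- \frac{319}{2}} = - \frac{2}{319}$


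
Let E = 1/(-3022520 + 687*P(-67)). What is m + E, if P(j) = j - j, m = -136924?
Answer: -413855528481/3022520 ≈ -1.3692e+5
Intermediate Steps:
P(j) = 0
E = -1/3022520 (E = 1/(-3022520 + 687*0) = 1/(-3022520 + 0) = 1/(-3022520) = -1/3022520 ≈ -3.3085e-7)
m + E = -136924 - 1/3022520 = -413855528481/3022520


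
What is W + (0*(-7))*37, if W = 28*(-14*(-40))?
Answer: 15680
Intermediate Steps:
W = 15680 (W = 28*560 = 15680)
W + (0*(-7))*37 = 15680 + (0*(-7))*37 = 15680 + 0*37 = 15680 + 0 = 15680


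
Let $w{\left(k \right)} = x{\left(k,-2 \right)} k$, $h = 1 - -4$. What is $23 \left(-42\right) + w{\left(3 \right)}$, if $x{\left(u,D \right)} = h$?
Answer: $-951$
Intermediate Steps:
$h = 5$ ($h = 1 + 4 = 5$)
$x{\left(u,D \right)} = 5$
$w{\left(k \right)} = 5 k$
$23 \left(-42\right) + w{\left(3 \right)} = 23 \left(-42\right) + 5 \cdot 3 = -966 + 15 = -951$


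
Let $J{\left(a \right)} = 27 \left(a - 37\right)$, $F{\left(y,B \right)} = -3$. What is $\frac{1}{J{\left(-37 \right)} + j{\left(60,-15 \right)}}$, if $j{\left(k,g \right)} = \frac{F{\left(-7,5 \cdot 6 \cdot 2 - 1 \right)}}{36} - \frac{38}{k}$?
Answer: $- \frac{60}{119923} \approx -0.00050032$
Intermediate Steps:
$J{\left(a \right)} = -999 + 27 a$ ($J{\left(a \right)} = 27 \left(-37 + a\right) = -999 + 27 a$)
$j{\left(k,g \right)} = - \frac{1}{12} - \frac{38}{k}$ ($j{\left(k,g \right)} = - \frac{3}{36} - \frac{38}{k} = \left(-3\right) \frac{1}{36} - \frac{38}{k} = - \frac{1}{12} - \frac{38}{k}$)
$\frac{1}{J{\left(-37 \right)} + j{\left(60,-15 \right)}} = \frac{1}{\left(-999 + 27 \left(-37\right)\right) + \frac{-456 - 60}{12 \cdot 60}} = \frac{1}{\left(-999 - 999\right) + \frac{1}{12} \cdot \frac{1}{60} \left(-456 - 60\right)} = \frac{1}{-1998 + \frac{1}{12} \cdot \frac{1}{60} \left(-516\right)} = \frac{1}{-1998 - \frac{43}{60}} = \frac{1}{- \frac{119923}{60}} = - \frac{60}{119923}$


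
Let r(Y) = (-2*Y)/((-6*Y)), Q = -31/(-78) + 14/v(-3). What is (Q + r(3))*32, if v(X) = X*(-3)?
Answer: 8560/117 ≈ 73.162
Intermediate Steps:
v(X) = -3*X
Q = 457/234 (Q = -31/(-78) + 14/((-3*(-3))) = -31*(-1/78) + 14/9 = 31/78 + 14*(⅑) = 31/78 + 14/9 = 457/234 ≈ 1.9530)
r(Y) = ⅓ (r(Y) = (-2*Y)*(-1/(6*Y)) = ⅓)
(Q + r(3))*32 = (457/234 + ⅓)*32 = (535/234)*32 = 8560/117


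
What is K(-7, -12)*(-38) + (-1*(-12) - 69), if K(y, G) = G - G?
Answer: -57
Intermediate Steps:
K(y, G) = 0
K(-7, -12)*(-38) + (-1*(-12) - 69) = 0*(-38) + (-1*(-12) - 69) = 0 + (12 - 69) = 0 - 57 = -57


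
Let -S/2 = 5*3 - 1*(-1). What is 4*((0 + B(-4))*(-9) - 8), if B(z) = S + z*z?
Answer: 544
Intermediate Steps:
S = -32 (S = -2*(5*3 - 1*(-1)) = -2*(15 + 1) = -2*16 = -32)
B(z) = -32 + z² (B(z) = -32 + z*z = -32 + z²)
4*((0 + B(-4))*(-9) - 8) = 4*((0 + (-32 + (-4)²))*(-9) - 8) = 4*((0 + (-32 + 16))*(-9) - 8) = 4*((0 - 16)*(-9) - 8) = 4*(-16*(-9) - 8) = 4*(144 - 8) = 4*136 = 544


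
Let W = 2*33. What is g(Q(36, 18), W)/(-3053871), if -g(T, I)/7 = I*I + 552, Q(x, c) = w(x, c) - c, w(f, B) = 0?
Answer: 11452/1017957 ≈ 0.011250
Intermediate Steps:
Q(x, c) = -c (Q(x, c) = 0 - c = -c)
W = 66
g(T, I) = -3864 - 7*I² (g(T, I) = -7*(I*I + 552) = -7*(I² + 552) = -7*(552 + I²) = -3864 - 7*I²)
g(Q(36, 18), W)/(-3053871) = (-3864 - 7*66²)/(-3053871) = (-3864 - 7*4356)*(-1/3053871) = (-3864 - 30492)*(-1/3053871) = -34356*(-1/3053871) = 11452/1017957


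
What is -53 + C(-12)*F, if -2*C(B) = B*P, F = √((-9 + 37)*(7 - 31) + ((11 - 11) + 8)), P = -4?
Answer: -53 - 48*I*√166 ≈ -53.0 - 618.44*I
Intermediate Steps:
F = 2*I*√166 (F = √(28*(-24) + (0 + 8)) = √(-672 + 8) = √(-664) = 2*I*√166 ≈ 25.768*I)
C(B) = 2*B (C(B) = -B*(-4)/2 = -(-2)*B = 2*B)
-53 + C(-12)*F = -53 + (2*(-12))*(2*I*√166) = -53 - 48*I*√166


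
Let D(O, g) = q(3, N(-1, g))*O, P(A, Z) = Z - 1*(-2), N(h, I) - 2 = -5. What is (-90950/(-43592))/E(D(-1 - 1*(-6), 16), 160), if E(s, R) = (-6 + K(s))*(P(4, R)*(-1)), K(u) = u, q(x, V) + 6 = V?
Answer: 2675/10592856 ≈ 0.00025253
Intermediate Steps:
N(h, I) = -3 (N(h, I) = 2 - 5 = -3)
P(A, Z) = 2 + Z (P(A, Z) = Z + 2 = 2 + Z)
q(x, V) = -6 + V
D(O, g) = -9*O (D(O, g) = (-6 - 3)*O = -9*O)
E(s, R) = (-6 + s)*(-2 - R) (E(s, R) = (-6 + s)*((2 + R)*(-1)) = (-6 + s)*(-2 - R))
(-90950/(-43592))/E(D(-1 - 1*(-6), 16), 160) = (-90950/(-43592))/((-(-6 - 9*(-1 - 1*(-6)))*(2 + 160))) = (-90950*(-1/43592))/((-1*(-6 - 9*(-1 + 6))*162)) = 45475/(21796*((-1*(-6 - 9*5)*162))) = 45475/(21796*((-1*(-6 - 45)*162))) = 45475/(21796*((-1*(-51)*162))) = (45475/21796)/8262 = (45475/21796)*(1/8262) = 2675/10592856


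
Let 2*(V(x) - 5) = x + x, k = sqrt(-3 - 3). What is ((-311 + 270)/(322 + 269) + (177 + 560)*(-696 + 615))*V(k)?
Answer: -176404840/591 - 35280968*I*sqrt(6)/591 ≈ -2.9849e+5 - 1.4623e+5*I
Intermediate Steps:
k = I*sqrt(6) (k = sqrt(-6) = I*sqrt(6) ≈ 2.4495*I)
V(x) = 5 + x (V(x) = 5 + (x + x)/2 = 5 + (2*x)/2 = 5 + x)
((-311 + 270)/(322 + 269) + (177 + 560)*(-696 + 615))*V(k) = ((-311 + 270)/(322 + 269) + (177 + 560)*(-696 + 615))*(5 + I*sqrt(6)) = (-41/591 + 737*(-81))*(5 + I*sqrt(6)) = (-41*1/591 - 59697)*(5 + I*sqrt(6)) = (-41/591 - 59697)*(5 + I*sqrt(6)) = -35280968*(5 + I*sqrt(6))/591 = -176404840/591 - 35280968*I*sqrt(6)/591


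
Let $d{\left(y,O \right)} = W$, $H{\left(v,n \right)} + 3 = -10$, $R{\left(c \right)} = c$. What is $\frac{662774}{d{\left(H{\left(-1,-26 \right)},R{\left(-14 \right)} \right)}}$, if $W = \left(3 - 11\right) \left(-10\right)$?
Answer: $\frac{331387}{40} \approx 8284.7$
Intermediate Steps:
$H{\left(v,n \right)} = -13$ ($H{\left(v,n \right)} = -3 - 10 = -13$)
$W = 80$ ($W = \left(-8\right) \left(-10\right) = 80$)
$d{\left(y,O \right)} = 80$
$\frac{662774}{d{\left(H{\left(-1,-26 \right)},R{\left(-14 \right)} \right)}} = \frac{662774}{80} = 662774 \cdot \frac{1}{80} = \frac{331387}{40}$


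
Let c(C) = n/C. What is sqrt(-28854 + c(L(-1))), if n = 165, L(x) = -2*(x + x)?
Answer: I*sqrt(115251)/2 ≈ 169.74*I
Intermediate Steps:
L(x) = -4*x
c(C) = 165/C
sqrt(-28854 + c(L(-1))) = sqrt(-28854 + 165/((-4*(-1)))) = sqrt(-28854 + 165/4) = sqrt(-115251/4) = I*sqrt(115251)/2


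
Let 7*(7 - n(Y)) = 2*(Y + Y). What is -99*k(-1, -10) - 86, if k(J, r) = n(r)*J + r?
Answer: 15139/7 ≈ 2162.7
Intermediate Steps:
n(Y) = 7 - 4*Y/7 (n(Y) = 7 - 2*(Y + Y)/7 = 7 - 2*2*Y/7 = 7 - 4*Y/7)
k(J, r) = r + J*(7 - 4*r/7) (k(J, r) = (7 - 4*r/7)*J + r = J*(7 - 4*r/7) + r = r + J*(7 - 4*r/7))
-99*k(-1, -10) - 86 = -99*(-10 - 1/7*(-1)*(-49 + 4*(-10))) - 86 = -99*(-10 - 1/7*(-1)*(-49 - 40)) - 86 = -99*(-10 - 1/7*(-1)*(-89)) - 86 = -99*(-10 - 89/7) - 86 = -99*(-159/7) - 86 = 15741/7 - 86 = 15139/7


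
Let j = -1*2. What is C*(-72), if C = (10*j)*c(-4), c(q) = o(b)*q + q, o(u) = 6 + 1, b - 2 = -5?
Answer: -46080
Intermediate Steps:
b = -3 (b = 2 - 5 = -3)
o(u) = 7
c(q) = 8*q (c(q) = 7*q + q = 8*q)
j = -2
C = 640 (C = (10*(-2))*(8*(-4)) = -20*(-32) = 640)
C*(-72) = 640*(-72) = -46080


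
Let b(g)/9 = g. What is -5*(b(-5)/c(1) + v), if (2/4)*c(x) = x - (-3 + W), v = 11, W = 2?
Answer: 5/4 ≈ 1.2500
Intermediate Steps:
b(g) = 9*g
c(x) = 2 + 2*x (c(x) = 2*(x - (-3 + 2)) = 2*(x - 1*(-1)) = 2*(x + 1) = 2*(1 + x) = 2 + 2*x)
-5*(b(-5)/c(1) + v) = -5*((9*(-5))/(2 + 2*1) + 11) = -5*(-45/(2 + 2) + 11) = -5*(-45/4 + 11) = -5*(-¼) = 5/4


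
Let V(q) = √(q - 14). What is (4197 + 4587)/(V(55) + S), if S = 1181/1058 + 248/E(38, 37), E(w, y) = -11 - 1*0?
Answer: -25494995487456/56643703645 - 1189731698496*√41/56643703645 ≈ -584.58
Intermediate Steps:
E(w, y) = -11 (E(w, y) = -11 + 0 = -11)
V(q) = √(-14 + q)
S = -249393/11638 (S = 1181/1058 + 248/(-11) = 1181*(1/1058) + 248*(-1/11) = 1181/1058 - 248/11 = -249393/11638 ≈ -21.429)
(4197 + 4587)/(V(55) + S) = (4197 + 4587)/(√(-14 + 55) - 249393/11638) = 8784/(√41 - 249393/11638) = 8784/(-249393/11638 + √41)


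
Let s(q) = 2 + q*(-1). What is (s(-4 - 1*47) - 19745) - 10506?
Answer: -30198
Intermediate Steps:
s(q) = 2 - q
(s(-4 - 1*47) - 19745) - 10506 = ((2 - (-4 - 1*47)) - 19745) - 10506 = ((2 - (-4 - 47)) - 19745) - 10506 = ((2 - 1*(-51)) - 19745) - 10506 = ((2 + 51) - 19745) - 10506 = (53 - 19745) - 10506 = -19692 - 10506 = -30198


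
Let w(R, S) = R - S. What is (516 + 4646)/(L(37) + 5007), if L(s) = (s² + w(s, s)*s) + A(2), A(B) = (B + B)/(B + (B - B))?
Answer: 2581/3189 ≈ 0.80934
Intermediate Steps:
A(B) = 2 (A(B) = (2*B)/(B + 0) = (2*B)/B = 2)
L(s) = 2 + s² (L(s) = (s² + (s - s)*s) + 2 = (s² + 0*s) + 2 = (s² + 0) + 2 = s² + 2 = 2 + s²)
(516 + 4646)/(L(37) + 5007) = (516 + 4646)/((2 + 37²) + 5007) = 5162/((2 + 1369) + 5007) = 5162/(1371 + 5007) = 5162/6378 = 5162*(1/6378) = 2581/3189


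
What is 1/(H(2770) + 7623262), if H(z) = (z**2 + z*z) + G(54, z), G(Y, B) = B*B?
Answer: 1/30641962 ≈ 3.2635e-8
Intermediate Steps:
G(Y, B) = B**2
H(z) = 3*z**2 (H(z) = (z**2 + z*z) + z**2 = (z**2 + z**2) + z**2 = 2*z**2 + z**2 = 3*z**2)
1/(H(2770) + 7623262) = 1/(3*2770**2 + 7623262) = 1/(3*7672900 + 7623262) = 1/(23018700 + 7623262) = 1/30641962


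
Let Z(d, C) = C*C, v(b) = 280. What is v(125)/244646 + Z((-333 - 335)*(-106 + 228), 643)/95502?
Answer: 50587692307/11682091146 ≈ 4.3304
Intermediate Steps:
Z(d, C) = C**2
v(125)/244646 + Z((-333 - 335)*(-106 + 228), 643)/95502 = 280/244646 + 643**2/95502 = 280*(1/244646) + 413449*(1/95502) = 140/122323 + 413449/95502 = 50587692307/11682091146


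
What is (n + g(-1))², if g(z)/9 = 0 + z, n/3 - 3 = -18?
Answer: 2916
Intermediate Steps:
n = -45 (n = 9 + 3*(-18) = 9 - 54 = -45)
g(z) = 9*z (g(z) = 9*(0 + z) = 9*z)
(n + g(-1))² = (-45 + 9*(-1))² = (-45 - 9)² = (-54)² = 2916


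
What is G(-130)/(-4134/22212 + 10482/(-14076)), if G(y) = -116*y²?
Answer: 1418821856400/673649 ≈ 2.1062e+6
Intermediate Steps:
G(-130)/(-4134/22212 + 10482/(-14076)) = (-116*(-130)²)/(-4134/22212 + 10482/(-14076)) = (-116*16900)/(-4134*1/22212 + 10482*(-1/14076)) = -1960400/(-689/3702 - 1747/2346) = -1960400/(-673649/723741) = -1960400*(-723741/673649) = 1418821856400/673649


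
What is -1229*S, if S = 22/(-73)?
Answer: 27038/73 ≈ 370.38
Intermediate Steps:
S = -22/73 (S = 22*(-1/73) = -22/73 ≈ -0.30137)
-1229*S = -1229*(-22/73) = 27038/73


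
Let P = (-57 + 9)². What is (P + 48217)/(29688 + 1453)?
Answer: 2659/1639 ≈ 1.6223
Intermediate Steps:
P = 2304 (P = (-48)² = 2304)
(P + 48217)/(29688 + 1453) = (2304 + 48217)/(29688 + 1453) = 50521/31141 = 50521*(1/31141) = 2659/1639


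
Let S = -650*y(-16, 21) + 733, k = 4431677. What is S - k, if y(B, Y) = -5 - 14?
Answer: -4418594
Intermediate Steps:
y(B, Y) = -19
S = 13083 (S = -650*(-19) + 733 = 12350 + 733 = 13083)
S - k = 13083 - 1*4431677 = 13083 - 4431677 = -4418594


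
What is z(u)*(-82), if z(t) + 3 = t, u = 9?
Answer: -492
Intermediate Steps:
z(t) = -3 + t
z(u)*(-82) = (-3 + 9)*(-82) = 6*(-82) = -492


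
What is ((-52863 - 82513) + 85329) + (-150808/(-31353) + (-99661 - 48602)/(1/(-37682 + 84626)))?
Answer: -31174325139257/4479 ≈ -6.9601e+9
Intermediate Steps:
((-52863 - 82513) + 85329) + (-150808/(-31353) + (-99661 - 48602)/(1/(-37682 + 84626))) = (-135376 + 85329) + (-150808*(-1/31353) - 148263/(1/46944)) = -50047 + (21544/4479 - 148263/1/46944) = -50047 + (21544/4479 - 148263*46944) = -50047 + (21544/4479 - 6960058272) = -50047 - 31174100978744/4479 = -31174325139257/4479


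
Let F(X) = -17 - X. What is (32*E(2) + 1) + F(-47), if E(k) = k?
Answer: 95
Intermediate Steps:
(32*E(2) + 1) + F(-47) = (32*2 + 1) + (-17 - 1*(-47)) = (64 + 1) + (-17 + 47) = 65 + 30 = 95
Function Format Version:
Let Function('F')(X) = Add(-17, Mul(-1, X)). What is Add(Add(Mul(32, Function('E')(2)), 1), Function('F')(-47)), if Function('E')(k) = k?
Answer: 95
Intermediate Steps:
Add(Add(Mul(32, Function('E')(2)), 1), Function('F')(-47)) = Add(Add(Mul(32, 2), 1), Add(-17, Mul(-1, -47))) = Add(Add(64, 1), Add(-17, 47)) = Add(65, 30) = 95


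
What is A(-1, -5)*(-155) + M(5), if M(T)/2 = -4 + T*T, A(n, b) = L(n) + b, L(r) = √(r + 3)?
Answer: 817 - 155*√2 ≈ 597.80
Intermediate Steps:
L(r) = √(3 + r)
A(n, b) = b + √(3 + n) (A(n, b) = √(3 + n) + b = b + √(3 + n))
M(T) = -8 + 2*T² (M(T) = 2*(-4 + T*T) = 2*(-4 + T²) = -8 + 2*T²)
A(-1, -5)*(-155) + M(5) = (-5 + √(3 - 1))*(-155) + (-8 + 2*5²) = (-5 + √2)*(-155) + (-8 + 2*25) = (775 - 155*√2) + (-8 + 50) = (775 - 155*√2) + 42 = 817 - 155*√2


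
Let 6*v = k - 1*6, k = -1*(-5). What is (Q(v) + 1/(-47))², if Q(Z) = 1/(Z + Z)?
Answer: 20164/2209 ≈ 9.1281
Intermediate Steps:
k = 5
v = -⅙ (v = (5 - 1*6)/6 = (5 - 6)/6 = (⅙)*(-1) = -⅙ ≈ -0.16667)
Q(Z) = 1/(2*Z)
(Q(v) + 1/(-47))² = (1/(2*(-⅙)) + 1/(-47))² = ((½)*(-6) - 1/47)² = (-3 - 1/47)² = (-142/47)² = 20164/2209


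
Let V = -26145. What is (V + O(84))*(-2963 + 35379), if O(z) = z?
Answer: -844793376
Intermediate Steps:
(V + O(84))*(-2963 + 35379) = (-26145 + 84)*(-2963 + 35379) = -26061*32416 = -844793376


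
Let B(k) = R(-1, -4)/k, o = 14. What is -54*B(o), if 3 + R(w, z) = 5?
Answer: -54/7 ≈ -7.7143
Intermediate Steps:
R(w, z) = 2 (R(w, z) = -3 + 5 = 2)
B(k) = 2/k
-54*B(o) = -108/14 = -54*⅐ = -54/7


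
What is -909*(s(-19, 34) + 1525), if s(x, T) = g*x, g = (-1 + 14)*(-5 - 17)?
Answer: -6325731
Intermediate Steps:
g = -286 (g = 13*(-22) = -286)
s(x, T) = -286*x
-909*(s(-19, 34) + 1525) = -909*(-286*(-19) + 1525) = -909*(5434 + 1525) = -909*6959 = -6325731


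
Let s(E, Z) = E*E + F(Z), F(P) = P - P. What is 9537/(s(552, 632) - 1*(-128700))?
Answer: 3179/144468 ≈ 0.022005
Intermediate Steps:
F(P) = 0
s(E, Z) = E**2 (s(E, Z) = E*E + 0 = E**2 + 0 = E**2)
9537/(s(552, 632) - 1*(-128700)) = 9537/(552**2 - 1*(-128700)) = 9537/(304704 + 128700) = 9537/433404 = 9537*(1/433404) = 3179/144468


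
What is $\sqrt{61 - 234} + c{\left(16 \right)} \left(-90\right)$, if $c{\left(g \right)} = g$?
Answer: $-1440 + i \sqrt{173} \approx -1440.0 + 13.153 i$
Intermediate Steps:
$\sqrt{61 - 234} + c{\left(16 \right)} \left(-90\right) = \sqrt{61 - 234} + 16 \left(-90\right) = \sqrt{-173} - 1440 = i \sqrt{173} - 1440 = -1440 + i \sqrt{173}$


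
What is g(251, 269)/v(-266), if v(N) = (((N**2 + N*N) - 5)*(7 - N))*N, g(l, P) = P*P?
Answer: -72361/10275955326 ≈ -7.0418e-6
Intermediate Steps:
g(l, P) = P**2
v(N) = N*(-5 + 2*N**2)*(7 - N) (v(N) = (((N**2 + N**2) - 5)*(7 - N))*N = ((2*N**2 - 5)*(7 - N))*N = ((-5 + 2*N**2)*(7 - N))*N = N*(-5 + 2*N**2)*(7 - N))
g(251, 269)/v(-266) = 269**2/((-266*(-35 - 2*(-266)**3 + 5*(-266) + 14*(-266)**2))) = 72361/((-266*(-35 - 2*(-18821096) - 1330 + 14*70756))) = 72361/((-266*(-35 + 37642192 - 1330 + 990584))) = 72361/((-266*38631411)) = 72361/(-10275955326) = 72361*(-1/10275955326) = -72361/10275955326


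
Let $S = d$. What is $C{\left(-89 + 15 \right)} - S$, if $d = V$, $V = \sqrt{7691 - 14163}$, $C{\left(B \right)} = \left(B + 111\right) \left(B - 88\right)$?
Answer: $-5994 - 2 i \sqrt{1618} \approx -5994.0 - 80.449 i$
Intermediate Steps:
$C{\left(B \right)} = \left(-88 + B\right) \left(111 + B\right)$ ($C{\left(B \right)} = \left(111 + B\right) \left(-88 + B\right) = \left(-88 + B\right) \left(111 + B\right)$)
$V = 2 i \sqrt{1618}$ ($V = \sqrt{-6472} = 2 i \sqrt{1618} \approx 80.449 i$)
$d = 2 i \sqrt{1618} \approx 80.449 i$
$S = 2 i \sqrt{1618} \approx 80.449 i$
$C{\left(-89 + 15 \right)} - S = \left(-9768 + \left(-89 + 15\right)^{2} + 23 \left(-89 + 15\right)\right) - 2 i \sqrt{1618} = \left(-9768 + \left(-74\right)^{2} + 23 \left(-74\right)\right) - 2 i \sqrt{1618} = \left(-9768 + 5476 - 1702\right) - 2 i \sqrt{1618} = -5994 - 2 i \sqrt{1618}$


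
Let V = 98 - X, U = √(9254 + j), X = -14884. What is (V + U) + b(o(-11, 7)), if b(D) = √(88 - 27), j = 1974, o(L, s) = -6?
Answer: 14982 + √61 + 2*√2807 ≈ 15096.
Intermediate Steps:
U = 2*√2807 (U = √(9254 + 1974) = √11228 = 2*√2807 ≈ 105.96)
V = 14982 (V = 98 - 1*(-14884) = 98 + 14884 = 14982)
b(D) = √61
(V + U) + b(o(-11, 7)) = (14982 + 2*√2807) + √61 = 14982 + √61 + 2*√2807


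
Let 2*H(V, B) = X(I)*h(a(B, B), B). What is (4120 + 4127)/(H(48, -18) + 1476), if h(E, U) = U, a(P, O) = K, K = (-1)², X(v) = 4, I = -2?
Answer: 2749/480 ≈ 5.7271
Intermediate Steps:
K = 1
a(P, O) = 1
H(V, B) = 2*B (H(V, B) = (4*B)/2 = 2*B)
(4120 + 4127)/(H(48, -18) + 1476) = (4120 + 4127)/(2*(-18) + 1476) = 8247/(-36 + 1476) = 8247/1440 = 8247*(1/1440) = 2749/480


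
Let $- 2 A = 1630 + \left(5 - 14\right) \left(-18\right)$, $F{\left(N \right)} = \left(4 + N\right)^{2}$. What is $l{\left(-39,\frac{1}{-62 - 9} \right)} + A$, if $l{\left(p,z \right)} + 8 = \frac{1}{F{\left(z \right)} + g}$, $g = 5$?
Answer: $- \frac{95180735}{105294} \approx -903.95$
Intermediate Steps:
$A = -896$ ($A = - \frac{1630 + \left(5 - 14\right) \left(-18\right)}{2} = - \frac{1630 - -162}{2} = - \frac{1630 + 162}{2} = \left(- \frac{1}{2}\right) 1792 = -896$)
$l{\left(p,z \right)} = -8 + \frac{1}{5 + \left(4 + z\right)^{2}}$ ($l{\left(p,z \right)} = -8 + \frac{1}{\left(4 + z\right)^{2} + 5} = -8 + \frac{1}{5 + \left(4 + z\right)^{2}}$)
$l{\left(-39,\frac{1}{-62 - 9} \right)} + A = \frac{-39 - 8 \left(4 + \frac{1}{-62 - 9}\right)^{2}}{5 + \left(4 + \frac{1}{-62 - 9}\right)^{2}} - 896 = \frac{-39 - 8 \left(4 + \frac{1}{-71}\right)^{2}}{5 + \left(4 + \frac{1}{-71}\right)^{2}} - 896 = \frac{-39 - 8 \left(4 - \frac{1}{71}\right)^{2}}{5 + \left(4 - \frac{1}{71}\right)^{2}} - 896 = \frac{-39 - 8 \left(\frac{283}{71}\right)^{2}}{5 + \left(\frac{283}{71}\right)^{2}} - 896 = \frac{-39 - \frac{640712}{5041}}{5 + \frac{80089}{5041}} - 896 = \frac{-39 - \frac{640712}{5041}}{\frac{105294}{5041}} - 896 = \frac{5041}{105294} \left(- \frac{837311}{5041}\right) - 896 = - \frac{837311}{105294} - 896 = - \frac{95180735}{105294}$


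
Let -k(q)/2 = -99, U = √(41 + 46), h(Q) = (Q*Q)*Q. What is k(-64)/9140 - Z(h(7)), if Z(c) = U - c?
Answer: 1567609/4570 - √87 ≈ 333.69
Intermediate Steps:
h(Q) = Q³ (h(Q) = Q²*Q = Q³)
U = √87 ≈ 9.3274
k(q) = 198 (k(q) = -2*(-99) = 198)
Z(c) = √87 - c
k(-64)/9140 - Z(h(7)) = 198/9140 - (√87 - 1*7³) = 198*(1/9140) - (√87 - 1*343) = 99/4570 - (√87 - 343) = 99/4570 - (-343 + √87) = 99/4570 + (343 - √87) = 1567609/4570 - √87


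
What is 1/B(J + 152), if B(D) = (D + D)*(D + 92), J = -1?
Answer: 1/73386 ≈ 1.3627e-5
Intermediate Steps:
B(D) = 2*D*(92 + D) (B(D) = (2*D)*(92 + D) = 2*D*(92 + D))
1/B(J + 152) = 1/(2*(-1 + 152)*(92 + (-1 + 152))) = 1/(2*151*(92 + 151)) = 1/(2*151*243) = 1/73386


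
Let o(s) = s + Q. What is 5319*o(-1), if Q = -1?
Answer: -10638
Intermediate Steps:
o(s) = -1 + s (o(s) = s - 1 = -1 + s)
5319*o(-1) = 5319*(-1 - 1) = 5319*(-2) = -10638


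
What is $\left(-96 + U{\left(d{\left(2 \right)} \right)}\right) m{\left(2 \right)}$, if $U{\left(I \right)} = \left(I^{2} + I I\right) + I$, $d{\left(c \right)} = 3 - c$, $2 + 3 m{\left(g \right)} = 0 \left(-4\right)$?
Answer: $62$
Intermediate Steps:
$m{\left(g \right)} = - \frac{2}{3}$ ($m{\left(g \right)} = - \frac{2}{3} + \frac{0 \left(-4\right)}{3} = - \frac{2}{3} + \frac{1}{3} \cdot 0 = - \frac{2}{3} + 0 = - \frac{2}{3}$)
$U{\left(I \right)} = I + 2 I^{2}$ ($U{\left(I \right)} = \left(I^{2} + I^{2}\right) + I = 2 I^{2} + I = I + 2 I^{2}$)
$\left(-96 + U{\left(d{\left(2 \right)} \right)}\right) m{\left(2 \right)} = \left(-96 + \left(3 - 2\right) \left(1 + 2 \left(3 - 2\right)\right)\right) \left(- \frac{2}{3}\right) = \left(-96 + 1 \left(1 + 2 \cdot 1\right)\right) \left(- \frac{2}{3}\right) = \left(-96 + 1 \left(1 + 2\right)\right) \left(- \frac{2}{3}\right) = \left(-96 + 1 \cdot 3\right) \left(- \frac{2}{3}\right) = \left(-96 + 3\right) \left(- \frac{2}{3}\right) = \left(-93\right) \left(- \frac{2}{3}\right) = 62$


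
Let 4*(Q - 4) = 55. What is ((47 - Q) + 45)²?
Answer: 88209/16 ≈ 5513.1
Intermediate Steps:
Q = 71/4 (Q = 4 + (¼)*55 = 4 + 55/4 = 71/4 ≈ 17.750)
((47 - Q) + 45)² = ((47 - 1*71/4) + 45)² = ((47 - 71/4) + 45)² = (117/4 + 45)² = (297/4)² = 88209/16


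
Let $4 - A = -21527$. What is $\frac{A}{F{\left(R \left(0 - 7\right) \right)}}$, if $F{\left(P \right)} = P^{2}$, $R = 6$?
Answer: $\frac{7177}{588} \approx 12.206$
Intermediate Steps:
$A = 21531$ ($A = 4 - -21527 = 4 + 21527 = 21531$)
$\frac{A}{F{\left(R \left(0 - 7\right) \right)}} = \frac{21531}{\left(6 \left(0 - 7\right)\right)^{2}} = \frac{21531}{\left(6 \left(-7\right)\right)^{2}} = \frac{21531}{\left(-42\right)^{2}} = \frac{21531}{1764} = 21531 \cdot \frac{1}{1764} = \frac{7177}{588}$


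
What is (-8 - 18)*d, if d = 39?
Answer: -1014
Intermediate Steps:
(-8 - 18)*d = (-8 - 18)*39 = -26*39 = -1014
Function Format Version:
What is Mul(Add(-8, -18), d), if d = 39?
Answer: -1014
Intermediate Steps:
Mul(Add(-8, -18), d) = Mul(Add(-8, -18), 39) = Mul(-26, 39) = -1014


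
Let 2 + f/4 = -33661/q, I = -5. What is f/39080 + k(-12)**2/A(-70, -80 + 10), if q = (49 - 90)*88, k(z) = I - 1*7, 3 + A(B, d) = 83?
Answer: 1548213/859760 ≈ 1.8008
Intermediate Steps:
A(B, d) = 80 (A(B, d) = -3 + 83 = 80)
k(z) = -12 (k(z) = -5 - 1*7 = -5 - 7 = -12)
q = -3608 (q = -41*88 = -3608)
f = 645/22 (f = -8 + 4*(-33661/(-3608)) = -8 + 4*(-33661*(-1/3608)) = -8 + 4*(821/88) = -8 + 821/22 = 645/22 ≈ 29.318)
f/39080 + k(-12)**2/A(-70, -80 + 10) = (645/22)/39080 + (-12)**2/80 = (645/22)*(1/39080) + 144*(1/80) = 129/171952 + 9/5 = 1548213/859760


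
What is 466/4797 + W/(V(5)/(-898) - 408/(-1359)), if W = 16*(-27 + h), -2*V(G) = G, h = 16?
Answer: -62434062650/107505567 ≈ -580.75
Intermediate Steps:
V(G) = -G/2
W = -176 (W = 16*(-27 + 16) = 16*(-11) = -176)
466/4797 + W/(V(5)/(-898) - 408/(-1359)) = 466/4797 - 176/(-½*5/(-898) - 408/(-1359)) = 466*(1/4797) - 176/(-5/2*(-1/898) - 408*(-1/1359)) = 466/4797 - 176/(5/1796 + 136/453) = 466/4797 - 176/246521/813588 = 466/4797 - 176*813588/246521 = 466/4797 - 13017408/22411 = -62434062650/107505567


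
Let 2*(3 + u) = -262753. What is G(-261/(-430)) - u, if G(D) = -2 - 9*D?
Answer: 28244988/215 ≈ 1.3137e+5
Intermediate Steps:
u = -262759/2 (u = -3 + (½)*(-262753) = -3 - 262753/2 = -262759/2 ≈ -1.3138e+5)
G(-261/(-430)) - u = (-2 - (-2349)/(-430)) - 1*(-262759/2) = (-2 - (-2349)*(-1)/430) + 262759/2 = (-2 - 9*261/430) + 262759/2 = (-2 - 2349/430) + 262759/2 = -3209/430 + 262759/2 = 28244988/215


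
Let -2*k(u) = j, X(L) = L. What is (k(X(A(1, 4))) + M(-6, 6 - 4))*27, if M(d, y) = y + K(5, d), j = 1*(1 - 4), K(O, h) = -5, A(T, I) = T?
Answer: -81/2 ≈ -40.500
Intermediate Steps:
j = -3 (j = 1*(-3) = -3)
k(u) = 3/2 (k(u) = -½*(-3) = 3/2)
M(d, y) = -5 + y (M(d, y) = y - 5 = -5 + y)
(k(X(A(1, 4))) + M(-6, 6 - 4))*27 = (3/2 + (-5 + (6 - 4)))*27 = (3/2 + (-5 + 2))*27 = (3/2 - 3)*27 = -3/2*27 = -81/2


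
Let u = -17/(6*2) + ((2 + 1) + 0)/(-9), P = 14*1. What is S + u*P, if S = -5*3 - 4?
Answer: -87/2 ≈ -43.500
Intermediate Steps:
P = 14
u = -7/4 (u = -17/12 + (3 + 0)*(-1/9) = -17*1/12 + 3*(-1/9) = -17/12 - 1/3 = -7/4 ≈ -1.7500)
S = -19 (S = -15 - 4 = -19)
S + u*P = -19 - 7/4*14 = -19 - 49/2 = -87/2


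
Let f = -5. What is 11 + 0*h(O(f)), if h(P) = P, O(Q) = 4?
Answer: 11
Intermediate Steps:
11 + 0*h(O(f)) = 11 + 0*4 = 11 + 0 = 11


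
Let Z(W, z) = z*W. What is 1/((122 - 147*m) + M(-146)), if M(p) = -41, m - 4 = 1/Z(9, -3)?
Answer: -9/4514 ≈ -0.0019938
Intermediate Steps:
Z(W, z) = W*z
m = 107/27 (m = 4 + 1/(9*(-3)) = 4 + 1/(-27) = 4 - 1/27 = 107/27 ≈ 3.9630)
1/((122 - 147*m) + M(-146)) = 1/((122 - 147*107/27) - 41) = 1/((122 - 5243/9) - 41) = 1/(-4145/9 - 41) = 1/(-4514/9) = -9/4514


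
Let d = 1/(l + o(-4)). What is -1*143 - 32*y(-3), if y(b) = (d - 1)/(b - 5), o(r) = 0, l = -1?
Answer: -151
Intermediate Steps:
d = -1 (d = 1/(-1 + 0) = 1/(-1) = -1)
y(b) = -2/(-5 + b) (y(b) = (-1 - 1)/(b - 5) = -2/(-5 + b))
-1*143 - 32*y(-3) = -1*143 - (-64)/(-5 - 3) = -143 - (-64)/(-8) = -143 - (-64)*(-1)/8 = -143 - 32*¼ = -143 - 8 = -151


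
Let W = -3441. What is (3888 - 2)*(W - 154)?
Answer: -13970170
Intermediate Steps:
(3888 - 2)*(W - 154) = (3888 - 2)*(-3441 - 154) = 3886*(-3595) = -13970170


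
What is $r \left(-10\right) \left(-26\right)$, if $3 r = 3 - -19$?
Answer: $\frac{5720}{3} \approx 1906.7$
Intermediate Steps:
$r = \frac{22}{3}$ ($r = \frac{3 - -19}{3} = \frac{3 + 19}{3} = \frac{1}{3} \cdot 22 = \frac{22}{3} \approx 7.3333$)
$r \left(-10\right) \left(-26\right) = \frac{22}{3} \left(-10\right) \left(-26\right) = \left(- \frac{220}{3}\right) \left(-26\right) = \frac{5720}{3}$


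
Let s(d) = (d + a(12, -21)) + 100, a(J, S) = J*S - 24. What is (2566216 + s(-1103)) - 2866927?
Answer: -301990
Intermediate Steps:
a(J, S) = -24 + J*S
s(d) = -176 + d (s(d) = (d + (-24 + 12*(-21))) + 100 = (d + (-24 - 252)) + 100 = (d - 276) + 100 = (-276 + d) + 100 = -176 + d)
(2566216 + s(-1103)) - 2866927 = (2566216 + (-176 - 1103)) - 2866927 = (2566216 - 1279) - 2866927 = 2564937 - 2866927 = -301990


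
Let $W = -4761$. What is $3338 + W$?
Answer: $-1423$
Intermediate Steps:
$3338 + W = 3338 - 4761 = -1423$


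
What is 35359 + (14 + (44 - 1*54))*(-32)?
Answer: 35231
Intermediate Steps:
35359 + (14 + (44 - 1*54))*(-32) = 35359 + (14 + (44 - 54))*(-32) = 35359 + (14 - 10)*(-32) = 35359 + 4*(-32) = 35359 - 128 = 35231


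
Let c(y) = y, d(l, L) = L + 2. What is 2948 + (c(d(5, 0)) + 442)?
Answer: 3392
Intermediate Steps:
d(l, L) = 2 + L
2948 + (c(d(5, 0)) + 442) = 2948 + ((2 + 0) + 442) = 2948 + (2 + 442) = 2948 + 444 = 3392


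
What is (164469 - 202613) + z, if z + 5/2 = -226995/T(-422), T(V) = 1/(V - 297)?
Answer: 326342517/2 ≈ 1.6317e+8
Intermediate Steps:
T(V) = 1/(-297 + V)
z = 326418805/2 (z = -5/2 - 226995/(1/(-297 - 422)) = -5/2 - 226995/(1/(-719)) = -5/2 - 226995/(-1/719) = -5/2 - 226995*(-719) = -5/2 + 163209405 = 326418805/2 ≈ 1.6321e+8)
(164469 - 202613) + z = (164469 - 202613) + 326418805/2 = -38144 + 326418805/2 = 326342517/2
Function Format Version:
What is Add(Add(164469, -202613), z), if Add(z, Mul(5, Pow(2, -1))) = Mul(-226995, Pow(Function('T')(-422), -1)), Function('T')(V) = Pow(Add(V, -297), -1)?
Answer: Rational(326342517, 2) ≈ 1.6317e+8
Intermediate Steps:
Function('T')(V) = Pow(Add(-297, V), -1)
z = Rational(326418805, 2) (z = Add(Rational(-5, 2), Mul(-226995, Pow(Pow(Add(-297, -422), -1), -1))) = Add(Rational(-5, 2), Mul(-226995, Pow(Pow(-719, -1), -1))) = Add(Rational(-5, 2), Mul(-226995, Pow(Rational(-1, 719), -1))) = Add(Rational(-5, 2), Mul(-226995, -719)) = Add(Rational(-5, 2), 163209405) = Rational(326418805, 2) ≈ 1.6321e+8)
Add(Add(164469, -202613), z) = Add(Add(164469, -202613), Rational(326418805, 2)) = Add(-38144, Rational(326418805, 2)) = Rational(326342517, 2)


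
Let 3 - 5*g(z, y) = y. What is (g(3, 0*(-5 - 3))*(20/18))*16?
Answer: 32/3 ≈ 10.667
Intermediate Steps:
g(z, y) = ⅗ - y/5
(g(3, 0*(-5 - 3))*(20/18))*16 = ((⅗ - 0*(-5 - 3))*(20/18))*16 = ((⅗ - 0*(-8))*(20*(1/18)))*16 = ((⅗ - ⅕*0)*(10/9))*16 = ((⅗ + 0)*(10/9))*16 = ((⅗)*(10/9))*16 = (⅔)*16 = 32/3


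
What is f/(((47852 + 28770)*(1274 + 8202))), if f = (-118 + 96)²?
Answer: 121/181517518 ≈ 6.6660e-7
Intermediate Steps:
f = 484 (f = (-22)² = 484)
f/(((47852 + 28770)*(1274 + 8202))) = 484/(((47852 + 28770)*(1274 + 8202))) = 484/((76622*9476)) = 484/726070072 = 484*(1/726070072) = 121/181517518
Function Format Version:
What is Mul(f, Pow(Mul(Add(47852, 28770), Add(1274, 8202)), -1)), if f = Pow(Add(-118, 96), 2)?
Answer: Rational(121, 181517518) ≈ 6.6660e-7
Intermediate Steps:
f = 484 (f = Pow(-22, 2) = 484)
Mul(f, Pow(Mul(Add(47852, 28770), Add(1274, 8202)), -1)) = Mul(484, Pow(Mul(Add(47852, 28770), Add(1274, 8202)), -1)) = Mul(484, Pow(Mul(76622, 9476), -1)) = Mul(484, Pow(726070072, -1)) = Mul(484, Rational(1, 726070072)) = Rational(121, 181517518)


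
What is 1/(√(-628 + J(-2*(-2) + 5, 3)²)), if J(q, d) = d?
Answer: -I*√619/619 ≈ -0.040193*I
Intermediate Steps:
1/(√(-628 + J(-2*(-2) + 5, 3)²)) = 1/(√(-628 + 3²)) = 1/(√(-628 + 9)) = 1/(√(-619)) = 1/(I*√619) = -I*√619/619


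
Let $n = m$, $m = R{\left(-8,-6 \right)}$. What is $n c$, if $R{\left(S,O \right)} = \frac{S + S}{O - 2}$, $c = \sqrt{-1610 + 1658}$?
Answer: $8 \sqrt{3} \approx 13.856$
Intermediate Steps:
$c = 4 \sqrt{3}$ ($c = \sqrt{48} = 4 \sqrt{3} \approx 6.9282$)
$R{\left(S,O \right)} = \frac{2 S}{-2 + O}$
$m = 2$ ($m = 2 \left(-8\right) \frac{1}{-2 - 6} = 2 \left(-8\right) \frac{1}{-8} = 2 \left(-8\right) \left(- \frac{1}{8}\right) = 2$)
$n = 2$
$n c = 2 \cdot 4 \sqrt{3} = 8 \sqrt{3}$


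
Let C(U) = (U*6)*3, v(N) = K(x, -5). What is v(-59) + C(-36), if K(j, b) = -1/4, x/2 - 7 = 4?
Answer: -2593/4 ≈ -648.25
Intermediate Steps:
x = 22 (x = 14 + 2*4 = 14 + 8 = 22)
K(j, b) = -¼ (K(j, b) = -1*¼ = -¼)
v(N) = -¼
C(U) = 18*U (C(U) = (6*U)*3 = 18*U)
v(-59) + C(-36) = -¼ + 18*(-36) = -¼ - 648 = -2593/4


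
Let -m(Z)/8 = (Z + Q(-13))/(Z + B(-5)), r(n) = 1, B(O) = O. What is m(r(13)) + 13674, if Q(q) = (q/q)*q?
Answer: 13650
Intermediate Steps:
Q(q) = q (Q(q) = 1*q = q)
m(Z) = -8*(-13 + Z)/(-5 + Z) (m(Z) = -8*(Z - 13)/(Z - 5) = -8*(-13 + Z)/(-5 + Z))
m(r(13)) + 13674 = 8*(13 - 1*1)/(-5 + 1) + 13674 = 8*(13 - 1)/(-4) + 13674 = 8*(-1/4)*12 + 13674 = -24 + 13674 = 13650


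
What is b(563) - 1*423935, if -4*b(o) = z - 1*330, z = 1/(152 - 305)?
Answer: -259397729/612 ≈ -4.2385e+5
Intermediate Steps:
z = -1/153 (z = 1/(-153) = -1/153 ≈ -0.0065359)
b(o) = 50491/612 (b(o) = -(-1/153 - 1*330)/4 = -(-1/153 - 330)/4 = -¼*(-50491/153) = 50491/612)
b(563) - 1*423935 = 50491/612 - 1*423935 = 50491/612 - 423935 = -259397729/612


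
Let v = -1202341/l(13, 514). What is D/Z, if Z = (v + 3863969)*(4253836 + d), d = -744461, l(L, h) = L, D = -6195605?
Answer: -16108573/34412409055000 ≈ -4.6810e-7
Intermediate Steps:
v = -1202341/13 ≈ -92488.
Z = 172062045275000/13 (Z = (-1202341/13 + 3863969)*(4253836 - 744461) = (49029256/13)*3509375 = 172062045275000/13 ≈ 1.3236e+13)
D/Z = -6195605/172062045275000/13 = -6195605*13/172062045275000 = -16108573/34412409055000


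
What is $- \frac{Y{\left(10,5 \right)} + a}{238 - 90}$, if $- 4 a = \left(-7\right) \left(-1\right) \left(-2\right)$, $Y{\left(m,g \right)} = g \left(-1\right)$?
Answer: $\frac{3}{296} \approx 0.010135$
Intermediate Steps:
$Y{\left(m,g \right)} = - g$
$a = \frac{7}{2}$ ($a = - \frac{\left(-7\right) \left(-1\right) \left(-2\right)}{4} = - \frac{7 \left(-2\right)}{4} = \left(- \frac{1}{4}\right) \left(-14\right) = \frac{7}{2} \approx 3.5$)
$- \frac{Y{\left(10,5 \right)} + a}{238 - 90} = - \frac{\left(-1\right) 5 + \frac{7}{2}}{238 - 90} = - \frac{-5 + \frac{7}{2}}{148} = - \frac{-3}{2 \cdot 148} = \left(-1\right) \left(- \frac{3}{296}\right) = \frac{3}{296}$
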